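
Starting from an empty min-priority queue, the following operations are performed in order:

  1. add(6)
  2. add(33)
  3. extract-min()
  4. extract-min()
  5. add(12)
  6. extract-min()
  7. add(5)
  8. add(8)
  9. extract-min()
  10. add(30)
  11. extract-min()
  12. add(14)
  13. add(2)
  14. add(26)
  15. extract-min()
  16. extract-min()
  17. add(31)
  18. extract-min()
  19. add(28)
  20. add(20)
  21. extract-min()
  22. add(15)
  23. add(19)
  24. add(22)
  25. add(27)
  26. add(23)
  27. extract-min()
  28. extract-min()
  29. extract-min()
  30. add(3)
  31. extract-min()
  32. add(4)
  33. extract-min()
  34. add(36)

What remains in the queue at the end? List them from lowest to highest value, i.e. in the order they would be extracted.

23, 27, 28, 30, 31, 36

insert 6 → {6}
insert 33 → {6, 33}
extract-min → 6; now {33}
extract-min → 33; now {}
insert 12 → {12}
extract-min → 12; now {}
insert 5 → {5}
insert 8 → {5, 8}
extract-min → 5; now {8}
insert 30 → {8, 30}
extract-min → 8; now {30}
insert 14 → {14, 30}
insert 2 → {2, 14, 30}
insert 26 → {2, 14, 26, 30}
extract-min → 2; now {14, 26, 30}
extract-min → 14; now {26, 30}
insert 31 → {26, 30, 31}
extract-min → 26; now {30, 31}
insert 28 → {28, 30, 31}
insert 20 → {20, 28, 30, 31}
extract-min → 20; now {28, 30, 31}
insert 15 → {15, 28, 30, 31}
insert 19 → {15, 19, 28, 30, 31}
insert 22 → {15, 19, 22, 28, 30, 31}
insert 27 → {15, 19, 22, 27, 28, 30, 31}
insert 23 → {15, 19, 22, 23, 27, 28, 30, 31}
extract-min → 15; now {19, 22, 23, 27, 28, 30, 31}
extract-min → 19; now {22, 23, 27, 28, 30, 31}
extract-min → 22; now {23, 27, 28, 30, 31}
insert 3 → {3, 23, 27, 28, 30, 31}
extract-min → 3; now {23, 27, 28, 30, 31}
insert 4 → {4, 23, 27, 28, 30, 31}
extract-min → 4; now {23, 27, 28, 30, 31}
insert 36 → {23, 27, 28, 30, 31, 36}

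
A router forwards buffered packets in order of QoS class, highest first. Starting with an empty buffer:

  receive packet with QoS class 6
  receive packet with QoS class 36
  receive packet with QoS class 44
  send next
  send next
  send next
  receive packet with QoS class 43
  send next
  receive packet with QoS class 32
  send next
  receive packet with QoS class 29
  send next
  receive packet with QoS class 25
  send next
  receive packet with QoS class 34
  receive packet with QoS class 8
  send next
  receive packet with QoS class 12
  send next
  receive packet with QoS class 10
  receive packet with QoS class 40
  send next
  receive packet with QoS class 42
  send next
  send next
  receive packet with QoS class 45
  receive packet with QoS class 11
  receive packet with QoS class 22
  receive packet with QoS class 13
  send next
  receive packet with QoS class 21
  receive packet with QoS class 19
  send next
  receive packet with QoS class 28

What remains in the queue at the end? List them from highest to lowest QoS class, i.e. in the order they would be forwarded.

insert 6 → {6}
insert 36 → {36, 6}
insert 44 → {44, 36, 6}
send next → 44; now {36, 6}
send next → 36; now {6}
send next → 6; now {}
insert 43 → {43}
send next → 43; now {}
insert 32 → {32}
send next → 32; now {}
insert 29 → {29}
send next → 29; now {}
insert 25 → {25}
send next → 25; now {}
insert 34 → {34}
insert 8 → {34, 8}
send next → 34; now {8}
insert 12 → {12, 8}
send next → 12; now {8}
insert 10 → {10, 8}
insert 40 → {40, 10, 8}
send next → 40; now {10, 8}
insert 42 → {42, 10, 8}
send next → 42; now {10, 8}
send next → 10; now {8}
insert 45 → {45, 8}
insert 11 → {45, 11, 8}
insert 22 → {45, 22, 11, 8}
insert 13 → {45, 22, 13, 11, 8}
send next → 45; now {22, 13, 11, 8}
insert 21 → {22, 21, 13, 11, 8}
insert 19 → {22, 21, 19, 13, 11, 8}
send next → 22; now {21, 19, 13, 11, 8}
insert 28 → {28, 21, 19, 13, 11, 8}

28, 21, 19, 13, 11, 8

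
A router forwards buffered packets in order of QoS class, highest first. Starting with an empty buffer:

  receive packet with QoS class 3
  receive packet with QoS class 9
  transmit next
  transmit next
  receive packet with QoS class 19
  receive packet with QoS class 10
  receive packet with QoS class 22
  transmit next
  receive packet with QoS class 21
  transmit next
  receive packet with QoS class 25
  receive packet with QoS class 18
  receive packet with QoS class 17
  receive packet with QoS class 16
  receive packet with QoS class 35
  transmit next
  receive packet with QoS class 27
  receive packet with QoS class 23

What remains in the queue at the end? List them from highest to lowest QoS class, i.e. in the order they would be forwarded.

27, 25, 23, 19, 18, 17, 16, 10

insert 3 → {3}
insert 9 → {9, 3}
transmit next → 9; now {3}
transmit next → 3; now {}
insert 19 → {19}
insert 10 → {19, 10}
insert 22 → {22, 19, 10}
transmit next → 22; now {19, 10}
insert 21 → {21, 19, 10}
transmit next → 21; now {19, 10}
insert 25 → {25, 19, 10}
insert 18 → {25, 19, 18, 10}
insert 17 → {25, 19, 18, 17, 10}
insert 16 → {25, 19, 18, 17, 16, 10}
insert 35 → {35, 25, 19, 18, 17, 16, 10}
transmit next → 35; now {25, 19, 18, 17, 16, 10}
insert 27 → {27, 25, 19, 18, 17, 16, 10}
insert 23 → {27, 25, 23, 19, 18, 17, 16, 10}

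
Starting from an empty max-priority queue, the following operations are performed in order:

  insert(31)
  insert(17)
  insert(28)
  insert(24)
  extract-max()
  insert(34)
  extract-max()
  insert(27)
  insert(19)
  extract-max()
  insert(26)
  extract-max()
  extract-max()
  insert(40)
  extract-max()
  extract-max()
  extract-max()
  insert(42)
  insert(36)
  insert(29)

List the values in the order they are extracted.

insert 31 → {31}
insert 17 → {31, 17}
insert 28 → {31, 28, 17}
insert 24 → {31, 28, 24, 17}
extract-max → 31; now {28, 24, 17}
insert 34 → {34, 28, 24, 17}
extract-max → 34; now {28, 24, 17}
insert 27 → {28, 27, 24, 17}
insert 19 → {28, 27, 24, 19, 17}
extract-max → 28; now {27, 24, 19, 17}
insert 26 → {27, 26, 24, 19, 17}
extract-max → 27; now {26, 24, 19, 17}
extract-max → 26; now {24, 19, 17}
insert 40 → {40, 24, 19, 17}
extract-max → 40; now {24, 19, 17}
extract-max → 24; now {19, 17}
extract-max → 19; now {17}
insert 42 → {42, 17}
insert 36 → {42, 36, 17}
insert 29 → {42, 36, 29, 17}

31, 34, 28, 27, 26, 40, 24, 19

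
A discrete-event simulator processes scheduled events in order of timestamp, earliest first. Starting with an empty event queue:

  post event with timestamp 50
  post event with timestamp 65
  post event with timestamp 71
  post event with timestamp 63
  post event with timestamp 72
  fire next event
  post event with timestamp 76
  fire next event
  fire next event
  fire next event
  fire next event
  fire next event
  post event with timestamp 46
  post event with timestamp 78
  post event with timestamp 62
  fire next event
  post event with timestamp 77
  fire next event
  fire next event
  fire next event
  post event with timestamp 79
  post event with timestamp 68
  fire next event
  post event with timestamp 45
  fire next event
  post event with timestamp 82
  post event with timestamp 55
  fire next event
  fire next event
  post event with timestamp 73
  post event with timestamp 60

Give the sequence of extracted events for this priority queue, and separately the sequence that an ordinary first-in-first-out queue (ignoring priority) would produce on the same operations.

priority queue: 50, 63, 65, 71, 72, 76, 46, 62, 77, 78, 68, 45, 55, 79; FIFO queue: [50, 65, 71, 63, 72, 76, 46, 78, 62, 77, 79, 68, 45, 82]

insert 50 → {50}
insert 65 → {50, 65}
insert 71 → {50, 65, 71}
insert 63 → {50, 63, 65, 71}
insert 72 → {50, 63, 65, 71, 72}
fire next event → 50; now {63, 65, 71, 72}
insert 76 → {63, 65, 71, 72, 76}
fire next event → 63; now {65, 71, 72, 76}
fire next event → 65; now {71, 72, 76}
fire next event → 71; now {72, 76}
fire next event → 72; now {76}
fire next event → 76; now {}
insert 46 → {46}
insert 78 → {46, 78}
insert 62 → {46, 62, 78}
fire next event → 46; now {62, 78}
insert 77 → {62, 77, 78}
fire next event → 62; now {77, 78}
fire next event → 77; now {78}
fire next event → 78; now {}
insert 79 → {79}
insert 68 → {68, 79}
fire next event → 68; now {79}
insert 45 → {45, 79}
fire next event → 45; now {79}
insert 82 → {79, 82}
insert 55 → {55, 79, 82}
fire next event → 55; now {79, 82}
fire next event → 79; now {82}
insert 73 → {73, 82}
insert 60 → {60, 73, 82}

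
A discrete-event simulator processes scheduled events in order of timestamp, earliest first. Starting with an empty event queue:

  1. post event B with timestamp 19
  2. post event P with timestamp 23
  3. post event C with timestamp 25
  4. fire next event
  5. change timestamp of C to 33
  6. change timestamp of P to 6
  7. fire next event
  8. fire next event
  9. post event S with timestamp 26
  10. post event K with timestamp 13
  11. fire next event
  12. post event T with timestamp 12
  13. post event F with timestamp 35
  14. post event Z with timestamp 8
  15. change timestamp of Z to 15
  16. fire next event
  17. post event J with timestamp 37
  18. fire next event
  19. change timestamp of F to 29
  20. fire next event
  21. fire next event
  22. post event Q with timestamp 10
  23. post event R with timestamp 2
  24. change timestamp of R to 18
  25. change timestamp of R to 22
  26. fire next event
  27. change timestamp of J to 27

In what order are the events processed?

add B (timestamp 19) → {B:19}
add P (timestamp 23) → {B:19, P:23}
add C (timestamp 25) → {B:19, P:23, C:25}
fire next event → B; now {P:23, C:25}
update C to timestamp 33 → {P:23, C:33}
update P to timestamp 6 → {P:6, C:33}
fire next event → P; now {C:33}
fire next event → C; now {}
add S (timestamp 26) → {S:26}
add K (timestamp 13) → {K:13, S:26}
fire next event → K; now {S:26}
add T (timestamp 12) → {T:12, S:26}
add F (timestamp 35) → {T:12, S:26, F:35}
add Z (timestamp 8) → {Z:8, T:12, S:26, F:35}
update Z to timestamp 15 → {T:12, Z:15, S:26, F:35}
fire next event → T; now {Z:15, S:26, F:35}
add J (timestamp 37) → {Z:15, S:26, F:35, J:37}
fire next event → Z; now {S:26, F:35, J:37}
update F to timestamp 29 → {S:26, F:29, J:37}
fire next event → S; now {F:29, J:37}
fire next event → F; now {J:37}
add Q (timestamp 10) → {Q:10, J:37}
add R (timestamp 2) → {R:2, Q:10, J:37}
update R to timestamp 18 → {Q:10, R:18, J:37}
update R to timestamp 22 → {Q:10, R:22, J:37}
fire next event → Q; now {R:22, J:37}
update J to timestamp 27 → {R:22, J:27}

B, P, C, K, T, Z, S, F, Q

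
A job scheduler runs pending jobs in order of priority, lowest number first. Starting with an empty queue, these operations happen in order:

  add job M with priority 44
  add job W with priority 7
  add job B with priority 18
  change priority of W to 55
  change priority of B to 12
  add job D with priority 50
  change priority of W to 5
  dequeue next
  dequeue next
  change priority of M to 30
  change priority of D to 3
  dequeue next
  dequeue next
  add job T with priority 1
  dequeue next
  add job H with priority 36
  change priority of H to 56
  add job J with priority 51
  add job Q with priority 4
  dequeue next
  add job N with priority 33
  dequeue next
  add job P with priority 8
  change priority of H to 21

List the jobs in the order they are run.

W, B, D, M, T, Q, N

add M (priority 44) → {M:44}
add W (priority 7) → {W:7, M:44}
add B (priority 18) → {W:7, B:18, M:44}
update W to priority 55 → {B:18, M:44, W:55}
update B to priority 12 → {B:12, M:44, W:55}
add D (priority 50) → {B:12, M:44, D:50, W:55}
update W to priority 5 → {W:5, B:12, M:44, D:50}
dequeue next → W; now {B:12, M:44, D:50}
dequeue next → B; now {M:44, D:50}
update M to priority 30 → {M:30, D:50}
update D to priority 3 → {D:3, M:30}
dequeue next → D; now {M:30}
dequeue next → M; now {}
add T (priority 1) → {T:1}
dequeue next → T; now {}
add H (priority 36) → {H:36}
update H to priority 56 → {H:56}
add J (priority 51) → {J:51, H:56}
add Q (priority 4) → {Q:4, J:51, H:56}
dequeue next → Q; now {J:51, H:56}
add N (priority 33) → {N:33, J:51, H:56}
dequeue next → N; now {J:51, H:56}
add P (priority 8) → {P:8, J:51, H:56}
update H to priority 21 → {P:8, H:21, J:51}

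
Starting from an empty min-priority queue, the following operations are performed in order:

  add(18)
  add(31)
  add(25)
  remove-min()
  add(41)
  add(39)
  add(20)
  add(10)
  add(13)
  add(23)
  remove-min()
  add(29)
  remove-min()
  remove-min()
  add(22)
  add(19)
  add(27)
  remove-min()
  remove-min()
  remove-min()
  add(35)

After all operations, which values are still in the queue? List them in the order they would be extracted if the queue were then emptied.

insert 18 → {18}
insert 31 → {18, 31}
insert 25 → {18, 25, 31}
remove-min → 18; now {25, 31}
insert 41 → {25, 31, 41}
insert 39 → {25, 31, 39, 41}
insert 20 → {20, 25, 31, 39, 41}
insert 10 → {10, 20, 25, 31, 39, 41}
insert 13 → {10, 13, 20, 25, 31, 39, 41}
insert 23 → {10, 13, 20, 23, 25, 31, 39, 41}
remove-min → 10; now {13, 20, 23, 25, 31, 39, 41}
insert 29 → {13, 20, 23, 25, 29, 31, 39, 41}
remove-min → 13; now {20, 23, 25, 29, 31, 39, 41}
remove-min → 20; now {23, 25, 29, 31, 39, 41}
insert 22 → {22, 23, 25, 29, 31, 39, 41}
insert 19 → {19, 22, 23, 25, 29, 31, 39, 41}
insert 27 → {19, 22, 23, 25, 27, 29, 31, 39, 41}
remove-min → 19; now {22, 23, 25, 27, 29, 31, 39, 41}
remove-min → 22; now {23, 25, 27, 29, 31, 39, 41}
remove-min → 23; now {25, 27, 29, 31, 39, 41}
insert 35 → {25, 27, 29, 31, 35, 39, 41}

[25, 27, 29, 31, 35, 39, 41]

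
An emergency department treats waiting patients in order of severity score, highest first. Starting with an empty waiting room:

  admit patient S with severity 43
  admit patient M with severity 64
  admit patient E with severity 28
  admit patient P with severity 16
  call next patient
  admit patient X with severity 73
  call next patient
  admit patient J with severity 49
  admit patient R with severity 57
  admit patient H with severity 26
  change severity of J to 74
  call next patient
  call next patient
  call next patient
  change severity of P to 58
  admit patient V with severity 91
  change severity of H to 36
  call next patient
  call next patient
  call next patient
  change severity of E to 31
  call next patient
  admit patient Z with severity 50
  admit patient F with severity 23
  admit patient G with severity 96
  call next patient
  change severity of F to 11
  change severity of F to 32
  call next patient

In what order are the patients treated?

[M, X, J, R, S, V, P, H, E, G, Z]

add S (severity 43) → {S:43}
add M (severity 64) → {M:64, S:43}
add E (severity 28) → {M:64, S:43, E:28}
add P (severity 16) → {M:64, S:43, E:28, P:16}
call next patient → M; now {S:43, E:28, P:16}
add X (severity 73) → {X:73, S:43, E:28, P:16}
call next patient → X; now {S:43, E:28, P:16}
add J (severity 49) → {J:49, S:43, E:28, P:16}
add R (severity 57) → {R:57, J:49, S:43, E:28, P:16}
add H (severity 26) → {R:57, J:49, S:43, E:28, H:26, P:16}
update J to severity 74 → {J:74, R:57, S:43, E:28, H:26, P:16}
call next patient → J; now {R:57, S:43, E:28, H:26, P:16}
call next patient → R; now {S:43, E:28, H:26, P:16}
call next patient → S; now {E:28, H:26, P:16}
update P to severity 58 → {P:58, E:28, H:26}
add V (severity 91) → {V:91, P:58, E:28, H:26}
update H to severity 36 → {V:91, P:58, H:36, E:28}
call next patient → V; now {P:58, H:36, E:28}
call next patient → P; now {H:36, E:28}
call next patient → H; now {E:28}
update E to severity 31 → {E:31}
call next patient → E; now {}
add Z (severity 50) → {Z:50}
add F (severity 23) → {Z:50, F:23}
add G (severity 96) → {G:96, Z:50, F:23}
call next patient → G; now {Z:50, F:23}
update F to severity 11 → {Z:50, F:11}
update F to severity 32 → {Z:50, F:32}
call next patient → Z; now {F:32}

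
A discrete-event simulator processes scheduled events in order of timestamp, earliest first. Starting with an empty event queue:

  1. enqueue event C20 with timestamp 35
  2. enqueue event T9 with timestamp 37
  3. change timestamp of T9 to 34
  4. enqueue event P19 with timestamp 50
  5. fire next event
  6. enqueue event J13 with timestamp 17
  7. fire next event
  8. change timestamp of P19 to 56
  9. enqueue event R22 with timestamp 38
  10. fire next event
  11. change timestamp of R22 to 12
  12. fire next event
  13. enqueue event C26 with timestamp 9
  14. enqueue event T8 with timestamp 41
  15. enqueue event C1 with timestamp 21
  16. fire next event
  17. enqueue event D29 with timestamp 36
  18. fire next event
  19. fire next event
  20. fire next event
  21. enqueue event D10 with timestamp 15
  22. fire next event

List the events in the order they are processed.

add C20 (timestamp 35) → {C20:35}
add T9 (timestamp 37) → {C20:35, T9:37}
update T9 to timestamp 34 → {T9:34, C20:35}
add P19 (timestamp 50) → {T9:34, C20:35, P19:50}
fire next event → T9; now {C20:35, P19:50}
add J13 (timestamp 17) → {J13:17, C20:35, P19:50}
fire next event → J13; now {C20:35, P19:50}
update P19 to timestamp 56 → {C20:35, P19:56}
add R22 (timestamp 38) → {C20:35, R22:38, P19:56}
fire next event → C20; now {R22:38, P19:56}
update R22 to timestamp 12 → {R22:12, P19:56}
fire next event → R22; now {P19:56}
add C26 (timestamp 9) → {C26:9, P19:56}
add T8 (timestamp 41) → {C26:9, T8:41, P19:56}
add C1 (timestamp 21) → {C26:9, C1:21, T8:41, P19:56}
fire next event → C26; now {C1:21, T8:41, P19:56}
add D29 (timestamp 36) → {C1:21, D29:36, T8:41, P19:56}
fire next event → C1; now {D29:36, T8:41, P19:56}
fire next event → D29; now {T8:41, P19:56}
fire next event → T8; now {P19:56}
add D10 (timestamp 15) → {D10:15, P19:56}
fire next event → D10; now {P19:56}

T9, J13, C20, R22, C26, C1, D29, T8, D10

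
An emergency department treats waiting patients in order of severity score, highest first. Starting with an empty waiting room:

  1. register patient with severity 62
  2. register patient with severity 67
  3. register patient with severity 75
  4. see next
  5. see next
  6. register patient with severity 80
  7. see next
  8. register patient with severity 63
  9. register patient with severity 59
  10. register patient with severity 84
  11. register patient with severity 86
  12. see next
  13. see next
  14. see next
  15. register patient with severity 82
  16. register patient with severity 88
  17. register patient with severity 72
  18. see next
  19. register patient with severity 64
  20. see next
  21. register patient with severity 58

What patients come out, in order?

75 → 67 → 80 → 86 → 84 → 63 → 88 → 82

insert 62 → {62}
insert 67 → {67, 62}
insert 75 → {75, 67, 62}
see next → 75; now {67, 62}
see next → 67; now {62}
insert 80 → {80, 62}
see next → 80; now {62}
insert 63 → {63, 62}
insert 59 → {63, 62, 59}
insert 84 → {84, 63, 62, 59}
insert 86 → {86, 84, 63, 62, 59}
see next → 86; now {84, 63, 62, 59}
see next → 84; now {63, 62, 59}
see next → 63; now {62, 59}
insert 82 → {82, 62, 59}
insert 88 → {88, 82, 62, 59}
insert 72 → {88, 82, 72, 62, 59}
see next → 88; now {82, 72, 62, 59}
insert 64 → {82, 72, 64, 62, 59}
see next → 82; now {72, 64, 62, 59}
insert 58 → {72, 64, 62, 59, 58}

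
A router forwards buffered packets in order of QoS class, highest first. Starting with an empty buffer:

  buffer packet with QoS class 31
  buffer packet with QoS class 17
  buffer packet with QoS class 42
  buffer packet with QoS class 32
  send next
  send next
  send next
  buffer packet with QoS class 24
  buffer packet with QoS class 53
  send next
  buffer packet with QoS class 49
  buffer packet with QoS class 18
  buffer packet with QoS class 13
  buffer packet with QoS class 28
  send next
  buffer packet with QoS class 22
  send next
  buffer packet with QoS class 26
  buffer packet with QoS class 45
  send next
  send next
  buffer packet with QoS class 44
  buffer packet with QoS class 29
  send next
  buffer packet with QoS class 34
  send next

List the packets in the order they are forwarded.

insert 31 → {31}
insert 17 → {31, 17}
insert 42 → {42, 31, 17}
insert 32 → {42, 32, 31, 17}
send next → 42; now {32, 31, 17}
send next → 32; now {31, 17}
send next → 31; now {17}
insert 24 → {24, 17}
insert 53 → {53, 24, 17}
send next → 53; now {24, 17}
insert 49 → {49, 24, 17}
insert 18 → {49, 24, 18, 17}
insert 13 → {49, 24, 18, 17, 13}
insert 28 → {49, 28, 24, 18, 17, 13}
send next → 49; now {28, 24, 18, 17, 13}
insert 22 → {28, 24, 22, 18, 17, 13}
send next → 28; now {24, 22, 18, 17, 13}
insert 26 → {26, 24, 22, 18, 17, 13}
insert 45 → {45, 26, 24, 22, 18, 17, 13}
send next → 45; now {26, 24, 22, 18, 17, 13}
send next → 26; now {24, 22, 18, 17, 13}
insert 44 → {44, 24, 22, 18, 17, 13}
insert 29 → {44, 29, 24, 22, 18, 17, 13}
send next → 44; now {29, 24, 22, 18, 17, 13}
insert 34 → {34, 29, 24, 22, 18, 17, 13}
send next → 34; now {29, 24, 22, 18, 17, 13}

42, 32, 31, 53, 49, 28, 45, 26, 44, 34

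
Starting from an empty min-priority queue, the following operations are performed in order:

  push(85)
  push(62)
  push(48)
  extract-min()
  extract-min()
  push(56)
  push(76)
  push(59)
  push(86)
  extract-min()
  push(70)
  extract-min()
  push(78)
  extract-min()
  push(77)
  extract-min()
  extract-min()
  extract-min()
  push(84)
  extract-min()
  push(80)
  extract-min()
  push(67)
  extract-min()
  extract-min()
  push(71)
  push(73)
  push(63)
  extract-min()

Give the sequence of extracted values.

[48, 62, 56, 59, 70, 76, 77, 78, 84, 80, 67, 85, 63]

insert 85 → {85}
insert 62 → {62, 85}
insert 48 → {48, 62, 85}
extract-min → 48; now {62, 85}
extract-min → 62; now {85}
insert 56 → {56, 85}
insert 76 → {56, 76, 85}
insert 59 → {56, 59, 76, 85}
insert 86 → {56, 59, 76, 85, 86}
extract-min → 56; now {59, 76, 85, 86}
insert 70 → {59, 70, 76, 85, 86}
extract-min → 59; now {70, 76, 85, 86}
insert 78 → {70, 76, 78, 85, 86}
extract-min → 70; now {76, 78, 85, 86}
insert 77 → {76, 77, 78, 85, 86}
extract-min → 76; now {77, 78, 85, 86}
extract-min → 77; now {78, 85, 86}
extract-min → 78; now {85, 86}
insert 84 → {84, 85, 86}
extract-min → 84; now {85, 86}
insert 80 → {80, 85, 86}
extract-min → 80; now {85, 86}
insert 67 → {67, 85, 86}
extract-min → 67; now {85, 86}
extract-min → 85; now {86}
insert 71 → {71, 86}
insert 73 → {71, 73, 86}
insert 63 → {63, 71, 73, 86}
extract-min → 63; now {71, 73, 86}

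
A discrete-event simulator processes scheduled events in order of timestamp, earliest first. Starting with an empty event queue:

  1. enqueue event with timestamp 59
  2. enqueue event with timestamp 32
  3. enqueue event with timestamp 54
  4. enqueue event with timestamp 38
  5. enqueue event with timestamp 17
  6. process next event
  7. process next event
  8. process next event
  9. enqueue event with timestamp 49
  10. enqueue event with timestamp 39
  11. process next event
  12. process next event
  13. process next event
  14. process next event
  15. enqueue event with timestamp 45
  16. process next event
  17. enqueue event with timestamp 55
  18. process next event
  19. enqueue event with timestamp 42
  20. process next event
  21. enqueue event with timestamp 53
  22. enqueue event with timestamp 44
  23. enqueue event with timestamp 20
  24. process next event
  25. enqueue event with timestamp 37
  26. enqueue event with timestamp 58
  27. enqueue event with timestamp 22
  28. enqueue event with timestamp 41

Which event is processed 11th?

insert 59 → {59}
insert 32 → {32, 59}
insert 54 → {32, 54, 59}
insert 38 → {32, 38, 54, 59}
insert 17 → {17, 32, 38, 54, 59}
process next event → 17; now {32, 38, 54, 59}
process next event → 32; now {38, 54, 59}
process next event → 38; now {54, 59}
insert 49 → {49, 54, 59}
insert 39 → {39, 49, 54, 59}
process next event → 39; now {49, 54, 59}
process next event → 49; now {54, 59}
process next event → 54; now {59}
process next event → 59; now {}
insert 45 → {45}
process next event → 45; now {}
insert 55 → {55}
process next event → 55; now {}
insert 42 → {42}
process next event → 42; now {}
insert 53 → {53}
insert 44 → {44, 53}
insert 20 → {20, 44, 53}
process next event → 20; now {44, 53}
insert 37 → {37, 44, 53}
insert 58 → {37, 44, 53, 58}
insert 22 → {22, 37, 44, 53, 58}
insert 41 → {22, 37, 41, 44, 53, 58}

20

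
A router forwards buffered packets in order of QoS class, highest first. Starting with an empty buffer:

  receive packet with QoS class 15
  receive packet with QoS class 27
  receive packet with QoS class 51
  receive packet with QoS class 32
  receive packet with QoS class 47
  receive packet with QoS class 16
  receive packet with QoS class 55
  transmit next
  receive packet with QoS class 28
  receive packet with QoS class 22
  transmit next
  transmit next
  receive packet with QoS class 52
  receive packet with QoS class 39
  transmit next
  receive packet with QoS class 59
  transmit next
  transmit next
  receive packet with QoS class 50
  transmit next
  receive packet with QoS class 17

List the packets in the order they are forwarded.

55 → 51 → 47 → 52 → 59 → 39 → 50

insert 15 → {15}
insert 27 → {27, 15}
insert 51 → {51, 27, 15}
insert 32 → {51, 32, 27, 15}
insert 47 → {51, 47, 32, 27, 15}
insert 16 → {51, 47, 32, 27, 16, 15}
insert 55 → {55, 51, 47, 32, 27, 16, 15}
transmit next → 55; now {51, 47, 32, 27, 16, 15}
insert 28 → {51, 47, 32, 28, 27, 16, 15}
insert 22 → {51, 47, 32, 28, 27, 22, 16, 15}
transmit next → 51; now {47, 32, 28, 27, 22, 16, 15}
transmit next → 47; now {32, 28, 27, 22, 16, 15}
insert 52 → {52, 32, 28, 27, 22, 16, 15}
insert 39 → {52, 39, 32, 28, 27, 22, 16, 15}
transmit next → 52; now {39, 32, 28, 27, 22, 16, 15}
insert 59 → {59, 39, 32, 28, 27, 22, 16, 15}
transmit next → 59; now {39, 32, 28, 27, 22, 16, 15}
transmit next → 39; now {32, 28, 27, 22, 16, 15}
insert 50 → {50, 32, 28, 27, 22, 16, 15}
transmit next → 50; now {32, 28, 27, 22, 16, 15}
insert 17 → {32, 28, 27, 22, 17, 16, 15}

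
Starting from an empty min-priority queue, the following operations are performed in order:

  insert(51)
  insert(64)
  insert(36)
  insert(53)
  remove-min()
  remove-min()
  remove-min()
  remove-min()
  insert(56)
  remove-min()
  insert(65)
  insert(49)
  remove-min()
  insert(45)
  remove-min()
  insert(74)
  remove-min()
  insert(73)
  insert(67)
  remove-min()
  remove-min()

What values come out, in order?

insert 51 → {51}
insert 64 → {51, 64}
insert 36 → {36, 51, 64}
insert 53 → {36, 51, 53, 64}
remove-min → 36; now {51, 53, 64}
remove-min → 51; now {53, 64}
remove-min → 53; now {64}
remove-min → 64; now {}
insert 56 → {56}
remove-min → 56; now {}
insert 65 → {65}
insert 49 → {49, 65}
remove-min → 49; now {65}
insert 45 → {45, 65}
remove-min → 45; now {65}
insert 74 → {65, 74}
remove-min → 65; now {74}
insert 73 → {73, 74}
insert 67 → {67, 73, 74}
remove-min → 67; now {73, 74}
remove-min → 73; now {74}

[36, 51, 53, 64, 56, 49, 45, 65, 67, 73]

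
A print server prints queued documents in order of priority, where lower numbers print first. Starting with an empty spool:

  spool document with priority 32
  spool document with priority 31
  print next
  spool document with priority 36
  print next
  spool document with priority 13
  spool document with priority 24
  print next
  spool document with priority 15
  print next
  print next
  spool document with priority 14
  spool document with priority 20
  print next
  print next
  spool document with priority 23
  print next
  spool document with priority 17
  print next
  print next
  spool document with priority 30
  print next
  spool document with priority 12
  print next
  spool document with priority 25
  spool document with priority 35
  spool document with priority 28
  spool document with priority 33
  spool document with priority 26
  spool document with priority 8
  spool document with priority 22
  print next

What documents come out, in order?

[31, 32, 13, 15, 24, 14, 20, 23, 17, 36, 30, 12, 8]

insert 32 → {32}
insert 31 → {31, 32}
print next → 31; now {32}
insert 36 → {32, 36}
print next → 32; now {36}
insert 13 → {13, 36}
insert 24 → {13, 24, 36}
print next → 13; now {24, 36}
insert 15 → {15, 24, 36}
print next → 15; now {24, 36}
print next → 24; now {36}
insert 14 → {14, 36}
insert 20 → {14, 20, 36}
print next → 14; now {20, 36}
print next → 20; now {36}
insert 23 → {23, 36}
print next → 23; now {36}
insert 17 → {17, 36}
print next → 17; now {36}
print next → 36; now {}
insert 30 → {30}
print next → 30; now {}
insert 12 → {12}
print next → 12; now {}
insert 25 → {25}
insert 35 → {25, 35}
insert 28 → {25, 28, 35}
insert 33 → {25, 28, 33, 35}
insert 26 → {25, 26, 28, 33, 35}
insert 8 → {8, 25, 26, 28, 33, 35}
insert 22 → {8, 22, 25, 26, 28, 33, 35}
print next → 8; now {22, 25, 26, 28, 33, 35}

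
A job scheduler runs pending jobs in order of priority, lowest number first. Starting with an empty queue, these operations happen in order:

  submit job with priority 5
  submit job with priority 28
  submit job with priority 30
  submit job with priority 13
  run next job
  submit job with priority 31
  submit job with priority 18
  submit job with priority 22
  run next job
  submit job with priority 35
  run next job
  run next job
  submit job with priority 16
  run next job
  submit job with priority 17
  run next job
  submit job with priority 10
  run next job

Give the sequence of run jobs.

insert 5 → {5}
insert 28 → {5, 28}
insert 30 → {5, 28, 30}
insert 13 → {5, 13, 28, 30}
run next job → 5; now {13, 28, 30}
insert 31 → {13, 28, 30, 31}
insert 18 → {13, 18, 28, 30, 31}
insert 22 → {13, 18, 22, 28, 30, 31}
run next job → 13; now {18, 22, 28, 30, 31}
insert 35 → {18, 22, 28, 30, 31, 35}
run next job → 18; now {22, 28, 30, 31, 35}
run next job → 22; now {28, 30, 31, 35}
insert 16 → {16, 28, 30, 31, 35}
run next job → 16; now {28, 30, 31, 35}
insert 17 → {17, 28, 30, 31, 35}
run next job → 17; now {28, 30, 31, 35}
insert 10 → {10, 28, 30, 31, 35}
run next job → 10; now {28, 30, 31, 35}

5 → 13 → 18 → 22 → 16 → 17 → 10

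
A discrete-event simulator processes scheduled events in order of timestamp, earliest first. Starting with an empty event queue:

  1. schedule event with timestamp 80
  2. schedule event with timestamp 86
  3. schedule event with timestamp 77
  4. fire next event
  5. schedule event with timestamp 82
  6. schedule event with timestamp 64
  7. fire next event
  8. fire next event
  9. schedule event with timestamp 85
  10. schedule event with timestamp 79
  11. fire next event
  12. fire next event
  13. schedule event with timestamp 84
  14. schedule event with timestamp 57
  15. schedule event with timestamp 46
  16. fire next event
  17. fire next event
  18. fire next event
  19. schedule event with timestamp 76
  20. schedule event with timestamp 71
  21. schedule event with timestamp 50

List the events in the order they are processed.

77, 64, 80, 79, 82, 46, 57, 84

insert 80 → {80}
insert 86 → {80, 86}
insert 77 → {77, 80, 86}
fire next event → 77; now {80, 86}
insert 82 → {80, 82, 86}
insert 64 → {64, 80, 82, 86}
fire next event → 64; now {80, 82, 86}
fire next event → 80; now {82, 86}
insert 85 → {82, 85, 86}
insert 79 → {79, 82, 85, 86}
fire next event → 79; now {82, 85, 86}
fire next event → 82; now {85, 86}
insert 84 → {84, 85, 86}
insert 57 → {57, 84, 85, 86}
insert 46 → {46, 57, 84, 85, 86}
fire next event → 46; now {57, 84, 85, 86}
fire next event → 57; now {84, 85, 86}
fire next event → 84; now {85, 86}
insert 76 → {76, 85, 86}
insert 71 → {71, 76, 85, 86}
insert 50 → {50, 71, 76, 85, 86}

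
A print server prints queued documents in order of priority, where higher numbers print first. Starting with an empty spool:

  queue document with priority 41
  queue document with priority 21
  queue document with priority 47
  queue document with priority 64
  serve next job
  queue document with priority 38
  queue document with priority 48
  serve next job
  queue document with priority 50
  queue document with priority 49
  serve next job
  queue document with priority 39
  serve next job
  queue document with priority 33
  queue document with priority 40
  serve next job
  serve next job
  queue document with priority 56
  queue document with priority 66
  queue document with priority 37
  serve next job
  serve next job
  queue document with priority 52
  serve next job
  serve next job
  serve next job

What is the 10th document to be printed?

40

insert 41 → {41}
insert 21 → {41, 21}
insert 47 → {47, 41, 21}
insert 64 → {64, 47, 41, 21}
serve next job → 64; now {47, 41, 21}
insert 38 → {47, 41, 38, 21}
insert 48 → {48, 47, 41, 38, 21}
serve next job → 48; now {47, 41, 38, 21}
insert 50 → {50, 47, 41, 38, 21}
insert 49 → {50, 49, 47, 41, 38, 21}
serve next job → 50; now {49, 47, 41, 38, 21}
insert 39 → {49, 47, 41, 39, 38, 21}
serve next job → 49; now {47, 41, 39, 38, 21}
insert 33 → {47, 41, 39, 38, 33, 21}
insert 40 → {47, 41, 40, 39, 38, 33, 21}
serve next job → 47; now {41, 40, 39, 38, 33, 21}
serve next job → 41; now {40, 39, 38, 33, 21}
insert 56 → {56, 40, 39, 38, 33, 21}
insert 66 → {66, 56, 40, 39, 38, 33, 21}
insert 37 → {66, 56, 40, 39, 38, 37, 33, 21}
serve next job → 66; now {56, 40, 39, 38, 37, 33, 21}
serve next job → 56; now {40, 39, 38, 37, 33, 21}
insert 52 → {52, 40, 39, 38, 37, 33, 21}
serve next job → 52; now {40, 39, 38, 37, 33, 21}
serve next job → 40; now {39, 38, 37, 33, 21}
serve next job → 39; now {38, 37, 33, 21}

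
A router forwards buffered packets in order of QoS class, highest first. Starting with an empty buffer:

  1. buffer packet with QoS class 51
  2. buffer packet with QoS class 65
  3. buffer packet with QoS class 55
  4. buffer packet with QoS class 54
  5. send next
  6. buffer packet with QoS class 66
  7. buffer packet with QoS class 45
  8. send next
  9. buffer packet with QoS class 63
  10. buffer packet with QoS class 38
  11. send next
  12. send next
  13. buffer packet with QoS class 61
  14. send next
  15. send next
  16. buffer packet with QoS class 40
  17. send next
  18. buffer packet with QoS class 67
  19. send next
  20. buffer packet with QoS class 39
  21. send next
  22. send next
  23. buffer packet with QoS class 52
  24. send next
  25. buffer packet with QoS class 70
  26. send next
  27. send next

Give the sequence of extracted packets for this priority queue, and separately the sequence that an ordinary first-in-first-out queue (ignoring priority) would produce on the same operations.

priority queue: 65, 66, 63, 55, 61, 54, 51, 67, 45, 40, 52, 70, 39; FIFO queue: 51, 65, 55, 54, 66, 45, 63, 38, 61, 40, 67, 39, 52

insert 51 → {51}
insert 65 → {65, 51}
insert 55 → {65, 55, 51}
insert 54 → {65, 55, 54, 51}
send next → 65; now {55, 54, 51}
insert 66 → {66, 55, 54, 51}
insert 45 → {66, 55, 54, 51, 45}
send next → 66; now {55, 54, 51, 45}
insert 63 → {63, 55, 54, 51, 45}
insert 38 → {63, 55, 54, 51, 45, 38}
send next → 63; now {55, 54, 51, 45, 38}
send next → 55; now {54, 51, 45, 38}
insert 61 → {61, 54, 51, 45, 38}
send next → 61; now {54, 51, 45, 38}
send next → 54; now {51, 45, 38}
insert 40 → {51, 45, 40, 38}
send next → 51; now {45, 40, 38}
insert 67 → {67, 45, 40, 38}
send next → 67; now {45, 40, 38}
insert 39 → {45, 40, 39, 38}
send next → 45; now {40, 39, 38}
send next → 40; now {39, 38}
insert 52 → {52, 39, 38}
send next → 52; now {39, 38}
insert 70 → {70, 39, 38}
send next → 70; now {39, 38}
send next → 39; now {38}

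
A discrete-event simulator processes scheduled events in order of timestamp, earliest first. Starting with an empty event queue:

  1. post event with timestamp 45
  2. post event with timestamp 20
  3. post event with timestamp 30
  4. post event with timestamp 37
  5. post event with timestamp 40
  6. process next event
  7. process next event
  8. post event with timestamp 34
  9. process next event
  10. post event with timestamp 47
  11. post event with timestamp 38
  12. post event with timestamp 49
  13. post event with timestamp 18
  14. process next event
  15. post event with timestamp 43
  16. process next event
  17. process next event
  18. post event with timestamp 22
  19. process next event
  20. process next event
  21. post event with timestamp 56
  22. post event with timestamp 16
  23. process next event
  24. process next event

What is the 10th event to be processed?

insert 45 → {45}
insert 20 → {20, 45}
insert 30 → {20, 30, 45}
insert 37 → {20, 30, 37, 45}
insert 40 → {20, 30, 37, 40, 45}
process next event → 20; now {30, 37, 40, 45}
process next event → 30; now {37, 40, 45}
insert 34 → {34, 37, 40, 45}
process next event → 34; now {37, 40, 45}
insert 47 → {37, 40, 45, 47}
insert 38 → {37, 38, 40, 45, 47}
insert 49 → {37, 38, 40, 45, 47, 49}
insert 18 → {18, 37, 38, 40, 45, 47, 49}
process next event → 18; now {37, 38, 40, 45, 47, 49}
insert 43 → {37, 38, 40, 43, 45, 47, 49}
process next event → 37; now {38, 40, 43, 45, 47, 49}
process next event → 38; now {40, 43, 45, 47, 49}
insert 22 → {22, 40, 43, 45, 47, 49}
process next event → 22; now {40, 43, 45, 47, 49}
process next event → 40; now {43, 45, 47, 49}
insert 56 → {43, 45, 47, 49, 56}
insert 16 → {16, 43, 45, 47, 49, 56}
process next event → 16; now {43, 45, 47, 49, 56}
process next event → 43; now {45, 47, 49, 56}

43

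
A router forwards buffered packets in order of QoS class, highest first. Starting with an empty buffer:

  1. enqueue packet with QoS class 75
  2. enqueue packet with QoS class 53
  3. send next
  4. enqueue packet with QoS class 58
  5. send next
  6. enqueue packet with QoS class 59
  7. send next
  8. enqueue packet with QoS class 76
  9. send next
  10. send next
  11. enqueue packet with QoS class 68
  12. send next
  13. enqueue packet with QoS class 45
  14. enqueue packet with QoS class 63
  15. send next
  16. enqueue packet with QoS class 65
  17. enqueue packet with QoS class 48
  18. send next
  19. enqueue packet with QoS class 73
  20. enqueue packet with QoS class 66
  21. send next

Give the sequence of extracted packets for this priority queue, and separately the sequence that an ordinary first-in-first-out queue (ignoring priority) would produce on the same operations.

priority queue: 75, 58, 59, 76, 53, 68, 63, 65, 73; FIFO queue: 75 → 53 → 58 → 59 → 76 → 68 → 45 → 63 → 65

insert 75 → {75}
insert 53 → {75, 53}
send next → 75; now {53}
insert 58 → {58, 53}
send next → 58; now {53}
insert 59 → {59, 53}
send next → 59; now {53}
insert 76 → {76, 53}
send next → 76; now {53}
send next → 53; now {}
insert 68 → {68}
send next → 68; now {}
insert 45 → {45}
insert 63 → {63, 45}
send next → 63; now {45}
insert 65 → {65, 45}
insert 48 → {65, 48, 45}
send next → 65; now {48, 45}
insert 73 → {73, 48, 45}
insert 66 → {73, 66, 48, 45}
send next → 73; now {66, 48, 45}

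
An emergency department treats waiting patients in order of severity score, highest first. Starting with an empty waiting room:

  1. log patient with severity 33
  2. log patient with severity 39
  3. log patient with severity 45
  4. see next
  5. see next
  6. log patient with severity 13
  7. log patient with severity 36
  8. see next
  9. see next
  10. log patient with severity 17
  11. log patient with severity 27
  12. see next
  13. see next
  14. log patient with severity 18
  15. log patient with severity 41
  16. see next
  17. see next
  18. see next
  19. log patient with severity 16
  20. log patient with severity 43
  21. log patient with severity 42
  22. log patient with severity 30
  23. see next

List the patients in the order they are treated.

45 → 39 → 36 → 33 → 27 → 17 → 41 → 18 → 13 → 43

insert 33 → {33}
insert 39 → {39, 33}
insert 45 → {45, 39, 33}
see next → 45; now {39, 33}
see next → 39; now {33}
insert 13 → {33, 13}
insert 36 → {36, 33, 13}
see next → 36; now {33, 13}
see next → 33; now {13}
insert 17 → {17, 13}
insert 27 → {27, 17, 13}
see next → 27; now {17, 13}
see next → 17; now {13}
insert 18 → {18, 13}
insert 41 → {41, 18, 13}
see next → 41; now {18, 13}
see next → 18; now {13}
see next → 13; now {}
insert 16 → {16}
insert 43 → {43, 16}
insert 42 → {43, 42, 16}
insert 30 → {43, 42, 30, 16}
see next → 43; now {42, 30, 16}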